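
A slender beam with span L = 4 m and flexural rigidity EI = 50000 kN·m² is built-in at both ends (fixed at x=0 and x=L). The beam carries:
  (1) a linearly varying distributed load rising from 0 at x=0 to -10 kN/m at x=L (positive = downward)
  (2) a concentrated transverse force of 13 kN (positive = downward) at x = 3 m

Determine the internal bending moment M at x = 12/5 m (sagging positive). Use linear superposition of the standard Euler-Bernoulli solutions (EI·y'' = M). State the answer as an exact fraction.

M(12/5) = -1043/1200 kN·m

Load 1 — triangular load w₀=-10 kN/m (0→w₀ over full span):
  M_1 = 3w₀Lx/20 - w₀L²/30 - w₀x³/(6L) = 3·(-10)·4·(12/5)/20 - (-10)·4²/30 - (-10)·(12/5)³/(6·4) = -248/75 kN·m
Load 2 — point force P=13 kN at a=3 m (b=L-a=1):
  M_2 = Pb²(3a+b)x/L³ - Pab²/L²  [x≤a] = 13·1²·(3·3+1)·(12/5)/4³ - 13·3·1²/4² = 39/16 kN·m
Superposition: M = Σ M_i = -1043/1200 kN·m ≈ -0.869167 kN·m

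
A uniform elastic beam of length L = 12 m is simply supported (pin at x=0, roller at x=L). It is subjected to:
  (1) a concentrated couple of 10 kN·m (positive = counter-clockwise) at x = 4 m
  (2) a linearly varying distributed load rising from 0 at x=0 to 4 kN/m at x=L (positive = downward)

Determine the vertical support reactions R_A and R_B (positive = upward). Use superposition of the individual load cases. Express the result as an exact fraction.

R_A = 53/6 kN, R_B = 91/6 kN

Load 1 — applied couple M₀=10 kN·m at a=4 m (b=L-a=8):
  R_A = M₀/L = 10/12 = 5/6 kN
  R_B = -M₀/L = -10/12 = -5/6 kN
Load 2 — triangular load w₀=4 kN/m (0→w₀ over full span):
  R_A = w₀L/6 = 4·12/6 = 8 kN
  R_B = w₀L/3 = 4·12/3 = 16 kN
Superposition: R_A = 53/6 kN, R_B = 91/6 kN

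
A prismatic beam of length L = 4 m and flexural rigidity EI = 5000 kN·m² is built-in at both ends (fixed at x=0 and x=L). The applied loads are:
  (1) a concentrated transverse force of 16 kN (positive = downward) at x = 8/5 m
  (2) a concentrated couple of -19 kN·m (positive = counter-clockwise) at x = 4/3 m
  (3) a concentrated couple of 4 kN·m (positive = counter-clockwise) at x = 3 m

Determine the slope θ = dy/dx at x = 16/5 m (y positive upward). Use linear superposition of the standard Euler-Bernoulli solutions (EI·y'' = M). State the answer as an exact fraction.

θ(16/5) = 5557/3906250 rad

Load 1 — point force P=16 kN at a=8/5 m (b=L-a=12/5):
  θ_1 = Pa²(L-x)(2bL-(3b+a)(L-x))/(2L³EI)  [x>a] = 16·(8/5)²·(4-(16/5))·(2·(12/5)·4-(3·(12/5)+(8/5))·(4-(16/5)))/(2·4³·5000) = 1216/1953125 rad
Load 2 — applied couple M₀=-19 kN·m at a=4/3 m (b=L-a=8/3):
  θ_2 = (R_Ax²/2 - M_Ax - M₀(x-a))/EI  [x>a] with R_A=-19/3, M_A=0 = ((-19/3)·(16/5)²/2 - 0·(16/5) - (-19)·((16/5)-(4/3)))/5000 = 19/31250 rad
Load 3 — applied couple M₀=4 kN·m at a=3 m (b=L-a=1):
  θ_3 = (R_Ax²/2 - M_Ax - M₀(x-a))/EI  [x>a] with R_A=9/8, M_A=5/4 = ((9/8)·(16/5)²/2 - (5/4)·(16/5) - 4·((16/5)-3))/5000 = 3/15625 rad
Superposition: θ = Σ θ_i = 5557/3906250 rad ≈ 0.001423 rad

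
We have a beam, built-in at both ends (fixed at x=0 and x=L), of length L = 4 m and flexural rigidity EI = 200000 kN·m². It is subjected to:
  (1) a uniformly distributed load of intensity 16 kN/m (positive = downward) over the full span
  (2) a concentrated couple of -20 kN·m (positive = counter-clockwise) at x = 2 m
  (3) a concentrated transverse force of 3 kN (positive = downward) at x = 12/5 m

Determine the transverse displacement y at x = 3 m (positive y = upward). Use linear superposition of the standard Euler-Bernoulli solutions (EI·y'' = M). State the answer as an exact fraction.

Load 1 — uniform load w=16 kN/m over full span:
  y_1 = -wx²(L-x)²/(24EI) = -16·3²·(4-3)²/(24·200000) = -3/100000 m
Load 2 — applied couple M₀=-20 kN·m at a=2 m (b=L-a=2):
  y_2 = (R_Ax³/6 - M_Ax²/2 - M₀(x-a)²/2)/EI  [x>a] with R_A=-15/2, M_A=-5 = ((-15/2)·3³/6 - (-5)·3²/2 - (-20)·(3-2)²/2)/200000 = -1/160000 m
Load 3 — point force P=3 kN at a=12/5 m (b=L-a=8/5):
  y_3 = -Pa²(L-x)²(3bL-(3b+a)(L-x))/(6L³EI)  [x>a] = -3·(12/5)²·(4-3)²·(3·(8/5)·4-(3·(8/5)+(12/5))·(4-3))/(6·4³·200000) = -27/10000000 m
Superposition: y = Σ y_i = -779/20000000 m ≈ -0.000039 m

y(3) = -779/20000000 m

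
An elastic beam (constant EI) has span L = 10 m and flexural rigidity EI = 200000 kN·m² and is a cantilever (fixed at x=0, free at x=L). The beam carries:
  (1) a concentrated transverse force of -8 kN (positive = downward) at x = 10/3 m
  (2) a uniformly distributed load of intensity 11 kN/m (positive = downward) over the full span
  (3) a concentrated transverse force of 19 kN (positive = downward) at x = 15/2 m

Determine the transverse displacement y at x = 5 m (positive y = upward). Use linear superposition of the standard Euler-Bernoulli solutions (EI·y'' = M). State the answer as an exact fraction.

y(5) = -31531/1036800 m

Load 1 — point force P=-8 kN at a=10/3 m (b=L-a=20/3):
  y_1 = -Pa²(3x-a)/(6EI)  [x>a] = -(-8)·(10/3)²·(3·5-(10/3))/(6·200000) = 7/8100 m
Load 2 — uniform load w=11 kN/m over full span:
  y_2 = -wx²(x²-4Lx+6L²)/(24EI) = -11·5²·(5²-4·10·5+6·10²)/(24·200000) = -187/7680 m
Load 3 — point force P=19 kN at a=15/2 m (b=L-a=5/2):
  y_3 = -Px²(3a-x)/(6EI)  [x≤a] = -19·5²·(3·(15/2)-5)/(6·200000) = -133/19200 m
Superposition: y = Σ y_i = -31531/1036800 m ≈ -0.030412 m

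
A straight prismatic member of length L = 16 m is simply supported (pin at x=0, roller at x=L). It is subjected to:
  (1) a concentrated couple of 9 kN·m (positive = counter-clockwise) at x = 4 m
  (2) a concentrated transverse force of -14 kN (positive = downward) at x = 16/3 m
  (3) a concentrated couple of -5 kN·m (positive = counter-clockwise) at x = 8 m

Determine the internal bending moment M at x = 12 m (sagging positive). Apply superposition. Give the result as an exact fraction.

M(12) = -59/3 kN·m

Load 1 — applied couple M₀=9 kN·m at a=4 m (b=L-a=12):
  M_1 = M₀x/L - M₀  [x>a] = 9·12/16 - 9 = -9/4 kN·m
Load 2 — point force P=-14 kN at a=16/3 m (b=L-a=32/3):
  M_2 = Pa(L-x)/L  [x>a] = (-14)·(16/3)·(16-12)/16 = -56/3 kN·m
Load 3 — applied couple M₀=-5 kN·m at a=8 m (b=L-a=8):
  M_3 = M₀x/L - M₀  [x>a] = (-5)·12/16 - (-5) = 5/4 kN·m
Superposition: M = Σ M_i = -59/3 kN·m ≈ -19.666667 kN·m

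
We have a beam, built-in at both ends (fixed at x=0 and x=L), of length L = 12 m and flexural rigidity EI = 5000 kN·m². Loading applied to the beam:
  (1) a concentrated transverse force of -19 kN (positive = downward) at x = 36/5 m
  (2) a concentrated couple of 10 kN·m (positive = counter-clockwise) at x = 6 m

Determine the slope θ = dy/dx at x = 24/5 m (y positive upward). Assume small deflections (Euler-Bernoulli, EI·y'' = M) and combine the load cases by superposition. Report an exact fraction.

θ(24/5) = 23763/3906250 rad

Load 1 — point force P=-19 kN at a=36/5 m (b=L-a=24/5):
  θ_1 = -Pb²x(2aL-(3a+b)x)/(2L³EI)  [x≤a] = -(-19)·(24/5)²·(24/5)·(2·(36/5)·12-(3·(36/5)+(24/5))·(24/5))/(2·12³·5000) = 10944/1953125 rad
Load 2 — applied couple M₀=10 kN·m at a=6 m (b=L-a=6):
  θ_2 = (R_Ax²/2 - M_Ax)/EI  [x≤a] with R_A=5/4, M_A=5/2 = ((5/4)·(24/5)²/2 - (5/2)·(24/5))/5000 = 3/6250 rad
Superposition: θ = Σ θ_i = 23763/3906250 rad ≈ 0.006083 rad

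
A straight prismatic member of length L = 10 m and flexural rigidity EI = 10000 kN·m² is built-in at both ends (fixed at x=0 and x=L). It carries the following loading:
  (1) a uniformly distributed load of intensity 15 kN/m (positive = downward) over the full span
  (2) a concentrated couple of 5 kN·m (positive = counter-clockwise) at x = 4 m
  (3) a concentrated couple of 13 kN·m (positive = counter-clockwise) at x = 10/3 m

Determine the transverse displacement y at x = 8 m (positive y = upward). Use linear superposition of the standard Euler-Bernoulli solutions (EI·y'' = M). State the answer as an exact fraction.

y(8) = -17033/1125000 m

Load 1 — uniform load w=15 kN/m over full span:
  y_1 = -wx²(L-x)²/(24EI) = -15·8²·(10-8)²/(24·10000) = -2/125 m
Load 2 — applied couple M₀=5 kN·m at a=4 m (b=L-a=6):
  y_2 = (R_Ax³/6 - M_Ax²/2 - M₀(x-a)²/2)/EI  [x>a] with R_A=18/25, M_A=3/5 = ((18/25)·8³/6 - (3/5)·8²/2 - 5·(8-4)²/2)/10000 = 7/31250 m
Load 3 — applied couple M₀=13 kN·m at a=10/3 m (b=L-a=20/3):
  y_3 = (R_Ax³/6 - M_Ax²/2 - M₀(x-a)²/2)/EI  [x>a] with R_A=26/15, M_A=0 = ((26/15)·8³/6 - 0·8²/2 - 13·(8-(10/3))²/2)/10000 = 143/225000 m
Superposition: y = Σ y_i = -17033/1125000 m ≈ -0.015140 m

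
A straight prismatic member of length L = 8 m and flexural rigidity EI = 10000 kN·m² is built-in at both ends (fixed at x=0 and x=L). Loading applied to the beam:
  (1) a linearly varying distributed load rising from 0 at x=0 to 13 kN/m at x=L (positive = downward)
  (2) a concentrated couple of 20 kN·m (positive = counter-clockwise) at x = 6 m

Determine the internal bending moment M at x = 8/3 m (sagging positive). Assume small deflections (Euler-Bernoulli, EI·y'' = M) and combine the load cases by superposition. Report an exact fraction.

M(8/3) = 16169/1620 kN·m

Load 1 — triangular load w₀=13 kN/m (0→w₀ over full span):
  M_1 = 3w₀Lx/20 - w₀L²/30 - w₀x³/(6L) = 3·13·8·(8/3)/20 - 13·8²/30 - 13·(8/3)³/(6·8) = 3536/405 kN·m
Load 2 — applied couple M₀=20 kN·m at a=6 m (b=L-a=2):
  M_2 = R_Ax - M_A  [x≤a] with R_A=45/16, M_A=25/4 = (45/16)·(8/3) - (25/4) = 5/4 kN·m
Superposition: M = Σ M_i = 16169/1620 kN·m ≈ 9.980864 kN·m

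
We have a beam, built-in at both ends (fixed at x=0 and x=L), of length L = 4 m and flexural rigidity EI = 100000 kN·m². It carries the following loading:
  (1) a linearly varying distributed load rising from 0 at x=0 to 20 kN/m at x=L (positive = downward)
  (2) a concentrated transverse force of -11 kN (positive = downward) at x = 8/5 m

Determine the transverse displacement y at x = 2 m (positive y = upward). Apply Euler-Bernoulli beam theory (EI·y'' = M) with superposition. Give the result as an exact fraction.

Load 1 — triangular load w₀=20 kN/m (0→w₀ over full span):
  y_1 = -w₀x²(L-x)²(x+2L)/(120LEI) = -20·2²·(4-2)²·(2+2·4)/(120·4·100000) = -1/15000 m
Load 2 — point force P=-11 kN at a=8/5 m (b=L-a=12/5):
  y_2 = -Pa²(L-x)²(3bL-(3b+a)(L-x))/(6L³EI)  [x>a] = -(-11)·(8/5)²·(4-2)²·(3·(12/5)·4-(3·(12/5)+(8/5))·(4-2))/(6·4³·100000) = 77/2343750 m
Superposition: y = Σ y_i = -317/9375000 m ≈ -0.000034 m

y(2) = -317/9375000 m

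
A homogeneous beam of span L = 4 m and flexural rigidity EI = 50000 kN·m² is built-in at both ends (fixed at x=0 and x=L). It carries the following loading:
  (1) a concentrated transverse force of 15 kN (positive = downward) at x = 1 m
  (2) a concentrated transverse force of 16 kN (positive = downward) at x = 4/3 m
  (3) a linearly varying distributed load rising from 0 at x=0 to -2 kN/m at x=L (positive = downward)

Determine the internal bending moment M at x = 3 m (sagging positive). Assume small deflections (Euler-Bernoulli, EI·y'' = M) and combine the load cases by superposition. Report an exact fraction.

Load 1 — point force P=15 kN at a=1 m (b=L-a=3):
  M_1 = Pa²(a+3b)(L-x)/L³ - Pa²b/L²  [x>a] = 15·1²·(1+3·3)·(4-3)/4³ - 15·1²·3/4² = -15/32 kN·m
Load 2 — point force P=16 kN at a=4/3 m (b=L-a=8/3):
  M_2 = Pa²(a+3b)(L-x)/L³ - Pa²b/L²  [x>a] = 16·(4/3)²·((4/3)+3·(8/3))·(4-3)/4³ - 16·(4/3)²·(8/3)/4² = -16/27 kN·m
Load 3 — triangular load w₀=-2 kN/m (0→w₀ over full span):
  M_3 = 3w₀Lx/20 - w₀L²/30 - w₀x³/(6L) = 3·(-2)·4·3/20 - (-2)·4²/30 - (-2)·3³/(6·4) = -17/60 kN·m
Superposition: M = Σ M_i = -5809/4320 kN·m ≈ -1.344676 kN·m

M(3) = -5809/4320 kN·m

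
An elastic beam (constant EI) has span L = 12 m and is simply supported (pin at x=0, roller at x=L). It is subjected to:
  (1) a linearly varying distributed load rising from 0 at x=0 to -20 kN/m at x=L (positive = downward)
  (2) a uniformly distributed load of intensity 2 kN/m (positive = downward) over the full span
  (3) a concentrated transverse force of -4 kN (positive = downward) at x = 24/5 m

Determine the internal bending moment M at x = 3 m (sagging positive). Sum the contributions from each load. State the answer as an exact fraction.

M(3) = -927/10 kN·m

Load 1 — triangular load w₀=-20 kN/m (0→w₀ over full span):
  M_1 = w₀Lx/6 - w₀x³/(6L) = (-20)·12·3/6 - (-20)·3³/(6·12) = -225/2 kN·m
Load 2 — uniform load w=2 kN/m over full span:
  M_2 = wx(L-x)/2 = 2·3·(12-3)/2 = 27 kN·m
Load 3 — point force P=-4 kN at a=24/5 m (b=L-a=36/5):
  M_3 = Pbx/L  [x≤a] = (-4)·(36/5)·3/12 = -36/5 kN·m
Superposition: M = Σ M_i = -927/10 kN·m ≈ -92.700000 kN·m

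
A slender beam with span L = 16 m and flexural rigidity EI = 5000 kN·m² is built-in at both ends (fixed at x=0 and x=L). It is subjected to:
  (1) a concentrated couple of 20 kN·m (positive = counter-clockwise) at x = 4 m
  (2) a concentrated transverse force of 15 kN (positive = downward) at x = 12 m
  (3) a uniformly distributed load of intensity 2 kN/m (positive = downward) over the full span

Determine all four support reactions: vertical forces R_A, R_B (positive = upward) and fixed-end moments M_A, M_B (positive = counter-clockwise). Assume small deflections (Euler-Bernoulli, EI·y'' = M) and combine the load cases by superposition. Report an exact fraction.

R_A = 79/4 kN, M_A = 301/6 kN·m, R_B = 109/4 kN, M_B = -421/6 kN·m

Load 1 — applied couple M₀=20 kN·m at a=4 m (b=L-a=12):
  R_A = 6M₀ab/L³ = 6·20·4·12/16³ = 45/32 kN
  M_A = M₀b(2a-b)/L² = 20·12·(2·4-12)/16² = -15/4 kN·m
  R_B = -6M₀ab/L³ = -6·20·4·12/16³ = -45/32 kN
  M_B = M₀a(2b-a)/L² = 20·4·(2·12-4)/16² = 25/4 kN·m
Load 2 — point force P=15 kN at a=12 m (b=L-a=4):
  R_A = Pb²(3a+b)/L³ = 15·4²·(3·12+4)/16³ = 75/32 kN
  M_A = Pab²/L² = 15·12·4²/16² = 45/4 kN·m
  R_B = Pa²(a+3b)/L³ = 15·12²·(12+3·4)/16³ = 405/32 kN
  M_B = -Pa²b/L² = -15·12²·4/16² = -135/4 kN·m
Load 3 — uniform load w=2 kN/m over full span:
  R_A = wL/2 = 2·16/2 = 16 kN
  M_A = wL²/12 = 2·16²/12 = 128/3 kN·m
  R_B = wL/2 = 2·16/2 = 16 kN
  M_B = -wL²/12 = -2·16²/12 = -128/3 kN·m
Superposition: R_A = 79/4 kN, M_A = 301/6 kN·m, R_B = 109/4 kN, M_B = -421/6 kN·m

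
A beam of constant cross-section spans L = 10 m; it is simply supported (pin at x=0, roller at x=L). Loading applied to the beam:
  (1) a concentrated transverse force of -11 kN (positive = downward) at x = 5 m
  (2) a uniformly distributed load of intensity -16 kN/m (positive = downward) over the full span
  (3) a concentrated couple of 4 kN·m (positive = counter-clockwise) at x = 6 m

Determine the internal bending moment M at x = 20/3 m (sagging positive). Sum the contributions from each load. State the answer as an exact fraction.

M(20/3) = -1777/9 kN·m

Load 1 — point force P=-11 kN at a=5 m (b=L-a=5):
  M_1 = Pa(L-x)/L  [x>a] = (-11)·5·(10-(20/3))/10 = -55/3 kN·m
Load 2 — uniform load w=-16 kN/m over full span:
  M_2 = wx(L-x)/2 = (-16)·(20/3)·(10-(20/3))/2 = -1600/9 kN·m
Load 3 — applied couple M₀=4 kN·m at a=6 m (b=L-a=4):
  M_3 = M₀x/L - M₀  [x>a] = 4·(20/3)/10 - 4 = -4/3 kN·m
Superposition: M = Σ M_i = -1777/9 kN·m ≈ -197.444444 kN·m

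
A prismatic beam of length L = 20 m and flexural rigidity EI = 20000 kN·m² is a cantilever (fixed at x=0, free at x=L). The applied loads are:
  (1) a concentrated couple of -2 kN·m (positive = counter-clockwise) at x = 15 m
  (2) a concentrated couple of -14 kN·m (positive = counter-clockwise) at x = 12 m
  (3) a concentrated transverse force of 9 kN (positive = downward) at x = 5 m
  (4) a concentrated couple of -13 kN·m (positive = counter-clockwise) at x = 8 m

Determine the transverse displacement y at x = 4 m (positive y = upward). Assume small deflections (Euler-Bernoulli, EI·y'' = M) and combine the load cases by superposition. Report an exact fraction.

y(4) = -31/1250 m

Load 1 — applied couple M₀=-2 kN·m at a=15 m (b=L-a=5):
  y_1 = M₀x²/(2EI)  [x≤a] = (-2)·4²/(2·20000) = -1/1250 m
Load 2 — applied couple M₀=-14 kN·m at a=12 m (b=L-a=8):
  y_2 = M₀x²/(2EI)  [x≤a] = (-14)·4²/(2·20000) = -7/1250 m
Load 3 — point force P=9 kN at a=5 m (b=L-a=15):
  y_3 = -Px²(3a-x)/(6EI)  [x≤a] = -9·4²·(3·5-4)/(6·20000) = -33/2500 m
Load 4 — applied couple M₀=-13 kN·m at a=8 m (b=L-a=12):
  y_4 = M₀x²/(2EI)  [x≤a] = (-13)·4²/(2·20000) = -13/2500 m
Superposition: y = Σ y_i = -31/1250 m ≈ -0.024800 m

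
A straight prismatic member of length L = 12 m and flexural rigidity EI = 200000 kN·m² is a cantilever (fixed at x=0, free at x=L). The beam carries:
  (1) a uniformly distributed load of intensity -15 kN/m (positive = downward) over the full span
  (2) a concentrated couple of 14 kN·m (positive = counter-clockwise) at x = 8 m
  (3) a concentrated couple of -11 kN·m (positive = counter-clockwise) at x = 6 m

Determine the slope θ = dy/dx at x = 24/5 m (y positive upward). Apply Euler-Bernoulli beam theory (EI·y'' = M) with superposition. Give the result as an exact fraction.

Load 1 — uniform load w=-15 kN/m over full span:
  θ_1 = -wx(x²-3Lx+3L²)/(6EI) = -(-15)·(24/5)·((24/5)²-3·12·(24/5)+3·12²)/(6·200000) = 1323/78125 rad
Load 2 — applied couple M₀=14 kN·m at a=8 m (b=L-a=4):
  θ_2 = M₀x/EI  [x≤a] = 14·(24/5)/200000 = 21/62500 rad
Load 3 — applied couple M₀=-11 kN·m at a=6 m (b=L-a=6):
  θ_3 = M₀x/EI  [x≤a] = (-11)·(24/5)/200000 = -33/125000 rad
Superposition: θ = Σ θ_i = 10629/625000 rad ≈ 0.017006 rad

θ(24/5) = 10629/625000 rad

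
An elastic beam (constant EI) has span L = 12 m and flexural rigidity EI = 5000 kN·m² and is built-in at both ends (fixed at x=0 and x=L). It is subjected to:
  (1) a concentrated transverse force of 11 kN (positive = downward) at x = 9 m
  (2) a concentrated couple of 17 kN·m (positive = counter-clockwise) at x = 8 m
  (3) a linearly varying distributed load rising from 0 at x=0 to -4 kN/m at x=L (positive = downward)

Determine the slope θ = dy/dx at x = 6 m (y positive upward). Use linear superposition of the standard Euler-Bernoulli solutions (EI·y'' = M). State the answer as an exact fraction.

θ(6) = -207/400000 rad

Load 1 — point force P=11 kN at a=9 m (b=L-a=3):
  θ_1 = -Pb²x(2aL-(3a+b)x)/(2L³EI)  [x≤a] = -11·3²·6·(2·9·12-(3·9+3)·6)/(2·12³·5000) = -99/80000 rad
Load 2 — applied couple M₀=17 kN·m at a=8 m (b=L-a=4):
  θ_2 = (R_Ax²/2 - M_Ax)/EI  [x≤a] with R_A=17/9, M_A=17/3 = ((17/9)·6²/2 - (17/3)·6)/5000 = 0 rad
Load 3 — triangular load w₀=-4 kN/m (0→w₀ over full span):
  θ_3 = -w₀(2x(L-x)(L-2x)(x+2L)+x²(L-x)²)/(120LEI) = -(-4)·(2·6·(12-6)·(12-2·6)·(6+2·12)+6²·(12-6)²)/(120·12·5000) = 9/12500 rad
Superposition: θ = Σ θ_i = -207/400000 rad ≈ -0.000517 rad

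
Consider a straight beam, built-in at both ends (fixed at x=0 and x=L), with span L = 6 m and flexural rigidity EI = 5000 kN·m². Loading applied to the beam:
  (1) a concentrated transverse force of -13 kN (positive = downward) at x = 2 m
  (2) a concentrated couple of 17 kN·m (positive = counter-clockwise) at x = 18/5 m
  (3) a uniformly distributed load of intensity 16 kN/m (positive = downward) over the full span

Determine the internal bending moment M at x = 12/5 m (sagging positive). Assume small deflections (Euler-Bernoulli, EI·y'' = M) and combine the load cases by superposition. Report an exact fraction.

M(12/5) = 21506/1125 kN·m

Load 1 — point force P=-13 kN at a=2 m (b=L-a=4):
  M_1 = Pa²(a+3b)(L-x)/L³ - Pa²b/L²  [x>a] = (-13)·2²·(2+3·4)·(6-(12/5))/6³ - (-13)·2²·4/6² = -286/45 kN·m
Load 2 — applied couple M₀=17 kN·m at a=18/5 m (b=L-a=12/5):
  M_2 = R_Ax - M_A  [x≤a] with R_A=102/25, M_A=136/25 = (102/25)·(12/5) - (136/25) = 544/125 kN·m
Load 3 — uniform load w=16 kN/m over full span:
  M_3 = wLx/2 - wL²/12 - wx²/2 = 16·6·(12/5)/2 - 16·6²/12 - 16·(12/5)²/2 = 528/25 kN·m
Superposition: M = Σ M_i = 21506/1125 kN·m ≈ 19.116444 kN·m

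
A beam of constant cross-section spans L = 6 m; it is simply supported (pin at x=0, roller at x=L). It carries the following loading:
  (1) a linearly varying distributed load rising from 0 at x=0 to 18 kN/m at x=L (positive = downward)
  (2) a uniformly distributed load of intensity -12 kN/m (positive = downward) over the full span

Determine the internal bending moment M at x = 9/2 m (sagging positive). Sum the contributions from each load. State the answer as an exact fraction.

M(9/2) = -81/16 kN·m

Load 1 — triangular load w₀=18 kN/m (0→w₀ over full span):
  M_1 = w₀Lx/6 - w₀x³/(6L) = 18·6·(9/2)/6 - 18·(9/2)³/(6·6) = 567/16 kN·m
Load 2 — uniform load w=-12 kN/m over full span:
  M_2 = wx(L-x)/2 = (-12)·(9/2)·(6-(9/2))/2 = -81/2 kN·m
Superposition: M = Σ M_i = -81/16 kN·m ≈ -5.062500 kN·m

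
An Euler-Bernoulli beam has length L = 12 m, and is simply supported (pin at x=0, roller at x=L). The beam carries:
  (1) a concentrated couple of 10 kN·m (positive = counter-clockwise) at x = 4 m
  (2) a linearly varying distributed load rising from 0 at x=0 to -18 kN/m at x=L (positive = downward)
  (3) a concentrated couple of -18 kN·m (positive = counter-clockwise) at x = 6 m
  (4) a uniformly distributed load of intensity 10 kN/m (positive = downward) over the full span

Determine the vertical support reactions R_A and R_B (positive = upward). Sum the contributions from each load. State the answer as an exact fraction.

R_A = 70/3 kN, R_B = -34/3 kN

Load 1 — applied couple M₀=10 kN·m at a=4 m (b=L-a=8):
  R_A = M₀/L = 10/12 = 5/6 kN
  R_B = -M₀/L = -10/12 = -5/6 kN
Load 2 — triangular load w₀=-18 kN/m (0→w₀ over full span):
  R_A = w₀L/6 = (-18)·12/6 = -36 kN
  R_B = w₀L/3 = (-18)·12/3 = -72 kN
Load 3 — applied couple M₀=-18 kN·m at a=6 m (b=L-a=6):
  R_A = M₀/L = (-18)/12 = -3/2 kN
  R_B = -M₀/L = -(-18)/12 = 3/2 kN
Load 4 — uniform load w=10 kN/m over full span:
  R_A = wL/2 = 10·12/2 = 60 kN
  R_B = wL/2 = 10·12/2 = 60 kN
Superposition: R_A = 70/3 kN, R_B = -34/3 kN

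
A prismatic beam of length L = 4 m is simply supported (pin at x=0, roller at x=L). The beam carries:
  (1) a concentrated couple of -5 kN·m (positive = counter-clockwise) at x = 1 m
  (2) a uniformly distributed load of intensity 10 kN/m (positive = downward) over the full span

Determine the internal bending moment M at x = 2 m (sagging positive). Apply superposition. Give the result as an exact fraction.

Load 1 — applied couple M₀=-5 kN·m at a=1 m (b=L-a=3):
  M_1 = M₀x/L - M₀  [x>a] = (-5)·2/4 - (-5) = 5/2 kN·m
Load 2 — uniform load w=10 kN/m over full span:
  M_2 = wx(L-x)/2 = 10·2·(4-2)/2 = 20 kN·m
Superposition: M = Σ M_i = 45/2 kN·m ≈ 22.500000 kN·m

M(2) = 45/2 kN·m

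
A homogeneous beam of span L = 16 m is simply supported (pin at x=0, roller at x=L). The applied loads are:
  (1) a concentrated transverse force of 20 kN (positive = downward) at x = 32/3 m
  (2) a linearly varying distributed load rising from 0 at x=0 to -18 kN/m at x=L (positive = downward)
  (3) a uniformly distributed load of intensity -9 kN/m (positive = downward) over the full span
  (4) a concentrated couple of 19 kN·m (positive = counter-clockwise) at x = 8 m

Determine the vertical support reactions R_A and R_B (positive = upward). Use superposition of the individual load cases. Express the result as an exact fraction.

Load 1 — point force P=20 kN at a=32/3 m (b=L-a=16/3):
  R_A = Pb/L = 20·(16/3)/16 = 20/3 kN
  R_B = Pa/L = 20·(32/3)/16 = 40/3 kN
Load 2 — triangular load w₀=-18 kN/m (0→w₀ over full span):
  R_A = w₀L/6 = (-18)·16/6 = -48 kN
  R_B = w₀L/3 = (-18)·16/3 = -96 kN
Load 3 — uniform load w=-9 kN/m over full span:
  R_A = wL/2 = (-9)·16/2 = -72 kN
  R_B = wL/2 = (-9)·16/2 = -72 kN
Load 4 — applied couple M₀=19 kN·m at a=8 m (b=L-a=8):
  R_A = M₀/L = 19/16 kN
  R_B = -M₀/L = -19/16 kN
Superposition: R_A = -5383/48 kN, R_B = -7481/48 kN

R_A = -5383/48 kN, R_B = -7481/48 kN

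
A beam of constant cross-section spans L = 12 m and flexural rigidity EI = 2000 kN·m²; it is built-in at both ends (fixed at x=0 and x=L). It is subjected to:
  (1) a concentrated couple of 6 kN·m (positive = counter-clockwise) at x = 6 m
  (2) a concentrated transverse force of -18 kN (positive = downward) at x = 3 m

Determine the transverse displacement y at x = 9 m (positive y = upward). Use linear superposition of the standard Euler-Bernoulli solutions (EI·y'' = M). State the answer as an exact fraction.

y(9) = 1161/64000 m

Load 1 — applied couple M₀=6 kN·m at a=6 m (b=L-a=6):
  y_1 = (R_Ax³/6 - M_Ax²/2 - M₀(x-a)²/2)/EI  [x>a] with R_A=3/4, M_A=3/2 = ((3/4)·9³/6 - (3/2)·9²/2 - 6·(9-6)²/2)/2000 = 27/16000 m
Load 2 — point force P=-18 kN at a=3 m (b=L-a=9):
  y_2 = -Pa²(L-x)²(3bL-(3b+a)(L-x))/(6L³EI)  [x>a] = -(-18)·3²·(12-9)²·(3·9·12-(3·9+3)·(12-9))/(6·12³·2000) = 1053/64000 m
Superposition: y = Σ y_i = 1161/64000 m ≈ 0.018141 m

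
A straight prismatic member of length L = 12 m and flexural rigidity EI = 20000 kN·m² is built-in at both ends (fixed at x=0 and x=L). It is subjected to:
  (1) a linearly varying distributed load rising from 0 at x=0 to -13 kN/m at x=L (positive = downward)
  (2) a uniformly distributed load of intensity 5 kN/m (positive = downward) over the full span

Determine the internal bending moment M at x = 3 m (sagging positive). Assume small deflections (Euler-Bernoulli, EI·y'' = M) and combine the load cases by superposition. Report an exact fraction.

Load 1 — triangular load w₀=-13 kN/m (0→w₀ over full span):
  M_1 = 3w₀Lx/20 - w₀L²/30 - w₀x³/(6L) = 3·(-13)·12·3/20 - (-13)·12²/30 - (-13)·3³/(6·12) = -117/40 kN·m
Load 2 — uniform load w=5 kN/m over full span:
  M_2 = wLx/2 - wL²/12 - wx²/2 = 5·12·3/2 - 5·12²/12 - 5·3²/2 = 15/2 kN·m
Superposition: M = Σ M_i = 183/40 kN·m ≈ 4.575000 kN·m

M(3) = 183/40 kN·m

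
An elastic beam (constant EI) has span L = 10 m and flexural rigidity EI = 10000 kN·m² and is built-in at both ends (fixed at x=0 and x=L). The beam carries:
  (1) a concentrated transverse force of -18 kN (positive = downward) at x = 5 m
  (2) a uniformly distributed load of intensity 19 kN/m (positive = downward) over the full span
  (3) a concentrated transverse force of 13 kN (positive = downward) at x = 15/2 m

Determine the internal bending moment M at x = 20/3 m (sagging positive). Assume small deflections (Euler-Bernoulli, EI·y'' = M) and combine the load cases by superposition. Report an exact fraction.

Load 1 — point force P=-18 kN at a=5 m (b=L-a=5):
  M_1 = Pa²(a+3b)(L-x)/L³ - Pa²b/L²  [x>a] = (-18)·5²·(5+3·5)·(10-(20/3))/10³ - (-18)·5²·5/10² = -15/2 kN·m
Load 2 — uniform load w=19 kN/m over full span:
  M_2 = wLx/2 - wL²/12 - wx²/2 = 19·10·(20/3)/2 - 19·10²/12 - 19·(20/3)²/2 = 475/9 kN·m
Load 3 — point force P=13 kN at a=15/2 m (b=L-a=5/2):
  M_3 = Pb²(3a+b)x/L³ - Pab²/L²  [x≤a] = 13·(5/2)²·(3·(15/2)+(5/2))·(20/3)/10³ - 13·(15/2)·(5/2)²/10² = 715/96 kN·m
Superposition: M = Σ M_i = 15185/288 kN·m ≈ 52.725694 kN·m

M(20/3) = 15185/288 kN·m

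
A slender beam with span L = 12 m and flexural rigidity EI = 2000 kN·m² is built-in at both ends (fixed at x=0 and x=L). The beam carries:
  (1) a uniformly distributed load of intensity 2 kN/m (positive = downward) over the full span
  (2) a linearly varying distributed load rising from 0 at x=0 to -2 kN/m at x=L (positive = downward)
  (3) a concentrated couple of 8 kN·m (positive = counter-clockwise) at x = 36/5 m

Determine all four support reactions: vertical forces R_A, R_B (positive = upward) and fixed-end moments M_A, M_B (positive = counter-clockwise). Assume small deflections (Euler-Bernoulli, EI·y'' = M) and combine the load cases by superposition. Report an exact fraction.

Load 1 — uniform load w=2 kN/m over full span:
  R_A = wL/2 = 2·12/2 = 12 kN
  M_A = wL²/12 = 2·12²/12 = 24 kN·m
  R_B = wL/2 = 2·12/2 = 12 kN
  M_B = -wL²/12 = -2·12²/12 = -24 kN·m
Load 2 — triangular load w₀=-2 kN/m (0→w₀ over full span):
  R_A = 3w₀L/20 = 3·(-2)·12/20 = -18/5 kN
  M_A = w₀L²/30 = (-2)·12²/30 = -48/5 kN·m
  R_B = 7w₀L/20 = 7·(-2)·12/20 = -42/5 kN
  M_B = -w₀L²/20 = -(-2)·12²/20 = 72/5 kN·m
Load 3 — applied couple M₀=8 kN·m at a=36/5 m (b=L-a=24/5):
  R_A = 6M₀ab/L³ = 6·8·(36/5)·(24/5)/12³ = 24/25 kN
  M_A = M₀b(2a-b)/L² = 8·(24/5)·(2·(36/5)-(24/5))/12² = 64/25 kN·m
  R_B = -6M₀ab/L³ = -6·8·(36/5)·(24/5)/12³ = -24/25 kN
  M_B = M₀a(2b-a)/L² = 8·(36/5)·(2·(24/5)-(36/5))/12² = 24/25 kN·m
Superposition: R_A = 234/25 kN, M_A = 424/25 kN·m, R_B = 66/25 kN, M_B = -216/25 kN·m

R_A = 234/25 kN, M_A = 424/25 kN·m, R_B = 66/25 kN, M_B = -216/25 kN·m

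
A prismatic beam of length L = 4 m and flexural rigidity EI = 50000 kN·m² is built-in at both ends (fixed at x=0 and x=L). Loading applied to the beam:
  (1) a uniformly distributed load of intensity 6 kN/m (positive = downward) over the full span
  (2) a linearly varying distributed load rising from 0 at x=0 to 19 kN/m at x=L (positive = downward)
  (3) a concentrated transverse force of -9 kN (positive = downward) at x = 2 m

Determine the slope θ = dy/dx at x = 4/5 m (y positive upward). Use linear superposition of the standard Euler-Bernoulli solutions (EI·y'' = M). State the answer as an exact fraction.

Load 1 — uniform load w=6 kN/m over full span:
  θ_1 = -wx(L-x)(L-2x)/(12EI) = -6·(4/5)·(4-(4/5))·(4-2·(4/5))/(12·50000) = -24/390625 rad
Load 2 — triangular load w₀=19 kN/m (0→w₀ over full span):
  θ_2 = -w₀(2x(L-x)(L-2x)(x+2L)+x²(L-x)²)/(120LEI) = -19·(2·(4/5)·(4-(4/5))·(4-2·(4/5))·((4/5)+2·4)+(4/5)²·(4-(4/5))²)/(120·4·50000) = -532/5859375 rad
Load 3 — point force P=-9 kN at a=2 m (b=L-a=2):
  θ_3 = -Pb²x(2aL-(3a+b)x)/(2L³EI)  [x≤a] = -(-9)·2²·(4/5)·(2·2·4-(3·2+2)·(4/5))/(2·4³·50000) = 27/625000 rad
Superposition: θ = Σ θ_i = -5111/46875000 rad ≈ -0.000109 rad

θ(4/5) = -5111/46875000 rad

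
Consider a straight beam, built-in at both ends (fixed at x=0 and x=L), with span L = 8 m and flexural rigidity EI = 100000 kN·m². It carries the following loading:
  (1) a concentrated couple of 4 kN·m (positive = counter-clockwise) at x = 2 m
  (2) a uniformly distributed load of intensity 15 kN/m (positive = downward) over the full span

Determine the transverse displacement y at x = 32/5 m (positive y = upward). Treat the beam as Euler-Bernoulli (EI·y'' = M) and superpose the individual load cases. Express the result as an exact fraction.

y(32/5) = -201/312500 m

Load 1 — applied couple M₀=4 kN·m at a=2 m (b=L-a=6):
  y_1 = (R_Ax³/6 - M_Ax²/2 - M₀(x-a)²/2)/EI  [x>a] with R_A=9/16, M_A=-3/4 = ((9/16)·(32/5)³/6 - (-3/4)·(32/5)²/2 - 4·((32/5)-2)²/2)/100000 = 19/1562500 m
Load 2 — uniform load w=15 kN/m over full span:
  y_2 = -wx²(L-x)²/(24EI) = -15·(32/5)²·(8-(32/5))²/(24·100000) = -256/390625 m
Superposition: y = Σ y_i = -201/312500 m ≈ -0.000643 m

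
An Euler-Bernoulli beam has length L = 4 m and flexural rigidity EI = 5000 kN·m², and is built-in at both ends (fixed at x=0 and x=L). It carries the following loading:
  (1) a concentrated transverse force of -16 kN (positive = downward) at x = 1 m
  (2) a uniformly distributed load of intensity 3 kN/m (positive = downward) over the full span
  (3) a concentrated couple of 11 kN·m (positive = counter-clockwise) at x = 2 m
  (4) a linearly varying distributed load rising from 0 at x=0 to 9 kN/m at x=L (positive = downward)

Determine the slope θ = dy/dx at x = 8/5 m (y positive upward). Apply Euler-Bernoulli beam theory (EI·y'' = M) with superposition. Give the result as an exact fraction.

θ(8/5) = -397/1562500 rad

Load 1 — point force P=-16 kN at a=1 m (b=L-a=3):
  θ_1 = Pa²(L-x)(2bL-(3b+a)(L-x))/(2L³EI)  [x>a] = (-16)·1²·(4-(8/5))·(2·3·4-(3·3+1)·(4-(8/5)))/(2·4³·5000) = 0 rad
Load 2 — uniform load w=3 kN/m over full span:
  θ_2 = -wx(L-x)(L-2x)/(12EI) = -3·(8/5)·(4-(8/5))·(4-2·(8/5))/(12·5000) = -12/78125 rad
Load 3 — applied couple M₀=11 kN·m at a=2 m (b=L-a=2):
  θ_3 = (R_Ax²/2 - M_Ax)/EI  [x≤a] with R_A=33/8, M_A=11/4 = ((33/8)·(8/5)²/2 - (11/4)·(8/5))/5000 = 11/62500 rad
Load 4 — triangular load w₀=9 kN/m (0→w₀ over full span):
  θ_4 = -w₀(2x(L-x)(L-2x)(x+2L)+x²(L-x)²)/(120LEI) = -9·(2·(8/5)·(4-(8/5))·(4-2·(8/5))·((8/5)+2·4)+(8/5)²·(4-(8/5))²)/(120·4·5000) = -108/390625 rad
Superposition: θ = Σ θ_i = -397/1562500 rad ≈ -0.000254 rad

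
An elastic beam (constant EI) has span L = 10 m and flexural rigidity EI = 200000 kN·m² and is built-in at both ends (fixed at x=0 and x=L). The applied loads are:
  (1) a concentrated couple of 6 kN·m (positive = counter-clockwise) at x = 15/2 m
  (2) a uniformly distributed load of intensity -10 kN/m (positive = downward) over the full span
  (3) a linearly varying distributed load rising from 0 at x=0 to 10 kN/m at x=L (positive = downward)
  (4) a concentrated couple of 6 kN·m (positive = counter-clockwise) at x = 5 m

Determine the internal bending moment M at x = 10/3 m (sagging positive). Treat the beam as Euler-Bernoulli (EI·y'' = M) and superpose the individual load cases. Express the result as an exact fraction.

Load 1 — applied couple M₀=6 kN·m at a=15/2 m (b=L-a=5/2):
  M_1 = R_Ax - M_A  [x≤a] with R_A=27/40, M_A=15/8 = (27/40)·(10/3) - (15/8) = 3/8 kN·m
Load 2 — uniform load w=-10 kN/m over full span:
  M_2 = wLx/2 - wL²/12 - wx²/2 = (-10)·10·(10/3)/2 - (-10)·10²/12 - (-10)·(10/3)²/2 = -250/9 kN·m
Load 3 — triangular load w₀=10 kN/m (0→w₀ over full span):
  M_3 = 3w₀Lx/20 - w₀L²/30 - w₀x³/(6L) = 3·10·10·(10/3)/20 - 10·10²/30 - 10·(10/3)³/(6·10) = 850/81 kN·m
Load 4 — applied couple M₀=6 kN·m at a=5 m (b=L-a=5):
  M_4 = R_Ax - M_A  [x≤a] with R_A=9/10, M_A=3/2 = (9/10)·(10/3) - (3/2) = 3/2 kN·m
Superposition: M = Σ M_i = -9985/648 kN·m ≈ -15.408951 kN·m

M(10/3) = -9985/648 kN·m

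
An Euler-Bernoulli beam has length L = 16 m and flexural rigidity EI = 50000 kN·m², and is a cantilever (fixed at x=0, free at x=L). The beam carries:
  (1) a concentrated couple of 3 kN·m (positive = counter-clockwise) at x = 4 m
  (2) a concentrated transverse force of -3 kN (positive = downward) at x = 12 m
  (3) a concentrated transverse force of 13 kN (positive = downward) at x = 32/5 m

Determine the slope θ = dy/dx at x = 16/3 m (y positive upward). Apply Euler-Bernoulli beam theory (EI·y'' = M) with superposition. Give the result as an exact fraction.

Load 1 — applied couple M₀=3 kN·m at a=4 m (b=L-a=12):
  θ_1 = M₀a/EI  [x>a] = 3·4/50000 = 3/12500 rad
Load 2 — point force P=-3 kN at a=12 m (b=L-a=4):
  θ_2 = -Px(2a-x)/(2EI)  [x≤a] = -(-3)·(16/3)·(2·12-(16/3))/(2·50000) = 28/9375 rad
Load 3 — point force P=13 kN at a=32/5 m (b=L-a=48/5):
  θ_3 = -Px(2a-x)/(2EI)  [x≤a] = -13·(16/3)·(2·(32/5)-(16/3))/(2·50000) = -728/140625 rad
Superposition: θ = Σ θ_i = -1097/562500 rad ≈ -0.001950 rad

θ(16/3) = -1097/562500 rad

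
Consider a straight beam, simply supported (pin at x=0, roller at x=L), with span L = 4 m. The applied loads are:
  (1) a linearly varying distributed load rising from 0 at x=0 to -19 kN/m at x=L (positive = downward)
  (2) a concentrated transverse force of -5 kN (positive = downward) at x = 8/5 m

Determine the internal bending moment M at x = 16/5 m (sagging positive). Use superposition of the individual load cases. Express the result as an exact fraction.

M(16/5) = -2024/125 kN·m

Load 1 — triangular load w₀=-19 kN/m (0→w₀ over full span):
  M_1 = w₀Lx/6 - w₀x³/(6L) = (-19)·4·(16/5)/6 - (-19)·(16/5)³/(6·4) = -1824/125 kN·m
Load 2 — point force P=-5 kN at a=8/5 m (b=L-a=12/5):
  M_2 = Pa(L-x)/L  [x>a] = (-5)·(8/5)·(4-(16/5))/4 = -8/5 kN·m
Superposition: M = Σ M_i = -2024/125 kN·m ≈ -16.192000 kN·m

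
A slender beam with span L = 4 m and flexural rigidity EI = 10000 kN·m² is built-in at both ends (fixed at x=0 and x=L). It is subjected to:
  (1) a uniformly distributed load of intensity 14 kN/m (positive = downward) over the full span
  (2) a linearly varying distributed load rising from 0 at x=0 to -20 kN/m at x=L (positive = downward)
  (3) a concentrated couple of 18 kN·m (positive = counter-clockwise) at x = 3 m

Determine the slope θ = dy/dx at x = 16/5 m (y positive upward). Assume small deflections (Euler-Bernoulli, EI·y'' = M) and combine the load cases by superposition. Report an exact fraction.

Load 1 — uniform load w=14 kN/m over full span:
  θ_1 = -wx(L-x)(L-2x)/(12EI) = -14·(16/5)·(4-(16/5))·(4-2·(16/5))/(12·10000) = 56/78125 rad
Load 2 — triangular load w₀=-20 kN/m (0→w₀ over full span):
  θ_2 = -w₀(2x(L-x)(L-2x)(x+2L)+x²(L-x)²)/(120LEI) = -(-20)·(2·(16/5)·(4-(16/5))·(4-2·(16/5))·((16/5)+2·4)+(16/5)²·(4-(16/5))²)/(120·4·10000) = -128/234375 rad
Load 3 — applied couple M₀=18 kN·m at a=3 m (b=L-a=1):
  θ_3 = (R_Ax²/2 - M_Ax - M₀(x-a))/EI  [x>a] with R_A=81/16, M_A=45/8 = ((81/16)·(16/5)²/2 - (45/8)·(16/5) - 18·((16/5)-3))/10000 = 27/62500 rad
Superposition: θ = Σ θ_i = 113/187500 rad ≈ 0.000603 rad

θ(16/5) = 113/187500 rad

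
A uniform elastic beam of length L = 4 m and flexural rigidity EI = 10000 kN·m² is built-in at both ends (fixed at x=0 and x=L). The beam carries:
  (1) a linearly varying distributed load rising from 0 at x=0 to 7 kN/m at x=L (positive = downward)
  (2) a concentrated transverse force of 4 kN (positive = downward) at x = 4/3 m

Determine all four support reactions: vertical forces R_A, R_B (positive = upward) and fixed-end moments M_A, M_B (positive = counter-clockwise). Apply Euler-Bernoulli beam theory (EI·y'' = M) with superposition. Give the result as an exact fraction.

Load 1 — triangular load w₀=7 kN/m (0→w₀ over full span):
  R_A = 3w₀L/20 = 3·7·4/20 = 21/5 kN
  M_A = w₀L²/30 = 7·4²/30 = 56/15 kN·m
  R_B = 7w₀L/20 = 7·7·4/20 = 49/5 kN
  M_B = -w₀L²/20 = -7·4²/20 = -28/5 kN·m
Load 2 — point force P=4 kN at a=4/3 m (b=L-a=8/3):
  R_A = Pb²(3a+b)/L³ = 4·(8/3)²·(3·(4/3)+(8/3))/4³ = 80/27 kN
  M_A = Pab²/L² = 4·(4/3)·(8/3)²/4² = 64/27 kN·m
  R_B = Pa²(a+3b)/L³ = 4·(4/3)²·((4/3)+3·(8/3))/4³ = 28/27 kN
  M_B = -Pa²b/L² = -4·(4/3)²·(8/3)/4² = -32/27 kN·m
Superposition: R_A = 967/135 kN, M_A = 824/135 kN·m, R_B = 1463/135 kN, M_B = -916/135 kN·m

R_A = 967/135 kN, M_A = 824/135 kN·m, R_B = 1463/135 kN, M_B = -916/135 kN·m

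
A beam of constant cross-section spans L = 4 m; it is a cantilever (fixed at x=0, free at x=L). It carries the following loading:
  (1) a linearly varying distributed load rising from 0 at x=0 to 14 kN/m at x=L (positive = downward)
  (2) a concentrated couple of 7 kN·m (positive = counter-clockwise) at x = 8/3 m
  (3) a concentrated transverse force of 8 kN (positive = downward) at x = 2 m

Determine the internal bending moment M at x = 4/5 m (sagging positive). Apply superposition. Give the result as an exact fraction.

M(4/5) = -20687/375 kN·m

Load 1 — triangular load w₀=14 kN/m (0→w₀ over full span):
  M_1 = w₀Lx/2 - w₀L²/3 - w₀x³/(6L) = 14·4·(4/5)/2 - 14·4²/3 - 14·(4/5)³/(6·4) = -19712/375 kN·m
Load 2 — applied couple M₀=7 kN·m at a=8/3 m (b=L-a=4/3):
  M_2 = M₀  [x≤a] = 7 = 7 kN·m
Load 3 — point force P=8 kN at a=2 m (b=L-a=2):
  M_3 = -P(a-x)  [x≤a] = -8·(2-(4/5)) = -48/5 kN·m
Superposition: M = Σ M_i = -20687/375 kN·m ≈ -55.165333 kN·m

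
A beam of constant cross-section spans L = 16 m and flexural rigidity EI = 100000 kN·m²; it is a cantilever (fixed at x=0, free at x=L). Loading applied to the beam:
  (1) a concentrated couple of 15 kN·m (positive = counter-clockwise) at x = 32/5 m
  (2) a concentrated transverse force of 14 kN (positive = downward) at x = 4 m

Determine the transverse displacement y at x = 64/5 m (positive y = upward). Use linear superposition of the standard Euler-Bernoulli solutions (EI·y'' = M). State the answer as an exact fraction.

Load 1 — applied couple M₀=15 kN·m at a=32/5 m (b=L-a=48/5):
  y_1 = M₀a(2x-a)/(2EI)  [x>a] = 15·(32/5)·(2·(64/5)-(32/5))/(2·100000) = 144/15625 m
Load 2 — point force P=14 kN at a=4 m (b=L-a=12):
  y_2 = -Pa²(3x-a)/(6EI)  [x>a] = -14·4²·(3·(64/5)-4)/(6·100000) = -602/46875 m
Superposition: y = Σ y_i = -34/9375 m ≈ -0.003627 m

y(64/5) = -34/9375 m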